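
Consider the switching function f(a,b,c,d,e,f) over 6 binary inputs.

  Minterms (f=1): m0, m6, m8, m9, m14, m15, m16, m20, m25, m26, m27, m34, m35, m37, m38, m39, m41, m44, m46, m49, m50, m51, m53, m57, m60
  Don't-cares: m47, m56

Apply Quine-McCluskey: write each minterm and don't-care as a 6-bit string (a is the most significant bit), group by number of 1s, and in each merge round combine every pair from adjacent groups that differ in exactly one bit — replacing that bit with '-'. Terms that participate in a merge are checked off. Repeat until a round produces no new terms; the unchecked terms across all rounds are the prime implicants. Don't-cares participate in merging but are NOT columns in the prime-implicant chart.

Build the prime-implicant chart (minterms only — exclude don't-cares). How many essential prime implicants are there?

6

[col 0] 000000*, 000110*, 001000*, 001001*, 001110*, 001111*, 010000*, 010100*, 011001*, 011010*, 011011*, 100010*, 100011*, 100101*, 100110*, 100111*, 101001*, 101100*, 101110*, 101111*, 110001*, 110010*, 110011*, 110101*, 111000*, 111001*, 111100*
[col 1] -00110*, -01001*, -01110*, -01111*, -11001*, 0-0000, 0-1001*, 00-000, 00-110*, 00100-, 00111-*, 010-00, 0110-1, 01101-, 1-0010*, 1-0011*, 1-0101, 1-1001*, 1-1100, 10-110*, 10-111*, 100-10*, 100-11*, 10001-*, 1001-1, 10011-*, 1011-0, 10111-*, 11-001, 110-01, 1100-1, 11001-*, 111-00, 11100-
[col 2] --1001, -0-110, -0111-, 1-001-, 10-11-, 100-1-
Prime implicants: --1001, -0-110, -0111-, 0-0000, 00-000, 00100-, 010-00, 0110-1, 01101-, 1-001-, 1-0101, 1-1100, 10-11-, 100-1-, 1001-1, 1011-0, 11-001, 110-01, 1100-1, 111-00, 11100-
PI chart (minterm → PIs covering it):
  0 | 0-0000,00-000
  6 | -0-110  (sole → essential)
  8 | 00-000,00100-
  9 | --1001,00100-
  14 | -0-110,-0111-
  15 | -0111-  (sole → essential)
  16 | 0-0000,010-00
  20 | 010-00  (sole → essential)
  25 | --1001,0110-1
  26 | 01101-  (sole → essential)
  27 | 0110-1,01101-
  34 | 1-001-,100-1-
  35 | 1-001-,100-1-
  37 | 1-0101,1001-1
  38 | -0-110,10-11-,100-1-
  39 | 10-11-,100-1-,1001-1
  41 | --1001  (sole → essential)
  44 | 1-1100,1011-0
  46 | -0-110,-0111-,10-11-,1011-0
  49 | 11-001,110-01,1100-1
  50 | 1-001-  (sole → essential)
  51 | 1-001-,1100-1
  53 | 1-0101,110-01
  57 | --1001,11-001,11100-
  60 | 1-1100,111-00
Essential prime implicants: --1001, -0-110, -0111-, 010-00, 01101-, 1-001-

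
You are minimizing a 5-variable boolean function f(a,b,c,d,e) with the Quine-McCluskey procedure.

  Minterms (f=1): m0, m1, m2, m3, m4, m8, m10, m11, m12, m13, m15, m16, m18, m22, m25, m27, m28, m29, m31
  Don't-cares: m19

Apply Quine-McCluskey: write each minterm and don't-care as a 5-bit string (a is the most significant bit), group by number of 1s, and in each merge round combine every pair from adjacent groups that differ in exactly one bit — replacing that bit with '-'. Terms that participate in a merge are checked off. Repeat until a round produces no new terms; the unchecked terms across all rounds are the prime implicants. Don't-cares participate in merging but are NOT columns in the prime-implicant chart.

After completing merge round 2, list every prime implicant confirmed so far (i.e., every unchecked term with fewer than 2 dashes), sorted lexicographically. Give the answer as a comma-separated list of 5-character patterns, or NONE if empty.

10-10

[col 0] 00000*, 00001*, 00010*, 00011*, 00100*, 01000*, 01010*, 01011*, 01100*, 01101*, 01111*, 10000*, 10010*, 10011*, 10110*, 11001*, 11011*, 11100*, 11101*, 11111*
[col 1] -0000*, -0010*, -0011*, -1011*, -1100*, -1101*, -1111*, 0-000*, 0-010*, 0-011*, 0-100*, 00-00*, 000-0*, 000-1*, 0000-*, 0001-*, 01-00*, 01-11*, 010-0*, 0101-*, 011-1*, 0110-*, 1-011*, 10-10, 100-0*, 1001-*, 11-01*, 11-11*, 110-1*, 111-1*, 1110-*
[col 2] --011, -00-0, -001-, -1-11, -11-1, -110-, 0--00, 0-0-0, 0-01-, 000--, 11--1
Prime implicants: --011, -00-0, -001-, -1-11, -11-1, -110-, 0--00, 0-0-0, 0-01-, 000--, 10-10, 11--1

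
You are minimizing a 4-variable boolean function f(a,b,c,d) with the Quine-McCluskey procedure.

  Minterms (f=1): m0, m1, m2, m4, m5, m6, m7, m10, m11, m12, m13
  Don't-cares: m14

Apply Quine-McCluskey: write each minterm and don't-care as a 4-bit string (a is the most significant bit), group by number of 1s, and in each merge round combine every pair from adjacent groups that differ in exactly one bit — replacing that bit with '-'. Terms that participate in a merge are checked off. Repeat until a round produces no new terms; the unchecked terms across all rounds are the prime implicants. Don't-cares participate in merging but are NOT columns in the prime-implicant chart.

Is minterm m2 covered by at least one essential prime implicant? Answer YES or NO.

NO

size-2^0 implicants → 0000(✓)  0001(✓)  0010(✓)  0100(✓)  0101(✓)  0110(✓)  0111(✓)  1010(✓)  1011(✓)  1100(✓)  1101(✓)  1110(✓)
size-2^1 implicants → -010(✓)  -100(✓)  -101(✓)  -110(✓)  0-00(✓)  0-01(✓)  0-10(✓)  00-0(✓)  000-(✓)  01-0(✓)  01-1(✓)  010-(✓)  011-(✓)  1-10(✓)  101-  11-0(✓)  110-(✓)
size-2^2 implicants → --10  -1-0  -10-  0--0  0-0-  01--
Unchecked terms (primes): --10, -1-0, -10-, 0--0, 0-0-, 01--, 101-
Minterm coverage:
  m0 ⊆ 0--0,0-0-
  m1 ⊆ 0-0- [E]
  m2 ⊆ --10,0--0
  m4 ⊆ -1-0,-10-,0--0,0-0-,01--
  m5 ⊆ -10-,0-0-,01--
  m6 ⊆ --10,-1-0,0--0,01--
  m7 ⊆ 01-- [E]
  m10 ⊆ --10,101-
  m11 ⊆ 101- [E]
  m12 ⊆ -1-0,-10-
  m13 ⊆ -10- [E]
E = {-10-, 0-0-, 01--, 101-}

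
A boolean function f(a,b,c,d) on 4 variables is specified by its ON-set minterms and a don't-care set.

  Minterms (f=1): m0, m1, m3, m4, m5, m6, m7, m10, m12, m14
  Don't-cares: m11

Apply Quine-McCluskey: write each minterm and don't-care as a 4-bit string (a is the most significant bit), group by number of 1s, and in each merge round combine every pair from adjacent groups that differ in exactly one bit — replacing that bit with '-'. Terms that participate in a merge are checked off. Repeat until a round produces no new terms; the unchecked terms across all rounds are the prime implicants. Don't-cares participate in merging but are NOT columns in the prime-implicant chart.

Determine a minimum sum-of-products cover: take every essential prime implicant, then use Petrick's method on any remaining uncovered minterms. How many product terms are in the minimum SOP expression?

4

size-2^0 implicants → 0000(✓)  0001(✓)  0011(✓)  0100(✓)  0101(✓)  0110(✓)  0111(✓)  1010(✓)  1011(✓)  1100(✓)  1110(✓)
size-2^1 implicants → -011  -100(✓)  -110(✓)  0-00(✓)  0-01(✓)  0-11(✓)  00-1(✓)  000-(✓)  01-0(✓)  01-1(✓)  010-(✓)  011-(✓)  1-10  101-  11-0(✓)
size-2^2 implicants → -1-0  0--1  0-0-  01--
Unchecked terms (primes): -011, -1-0, 0--1, 0-0-, 01--, 1-10, 101-
Minterm coverage:
  m0 ⊆ 0-0- [E]
  m1 ⊆ 0--1,0-0-
  m3 ⊆ -011,0--1
  m4 ⊆ -1-0,0-0-,01--
  m5 ⊆ 0--1,0-0-,01--
  m6 ⊆ -1-0,01--
  m7 ⊆ 0--1,01--
  m10 ⊆ 1-10,101-
  m12 ⊆ -1-0 [E]
  m14 ⊆ -1-0,1-10
E = {-1-0, 0-0-}
Petrick residual → 0--1, 1-10
Cover = bd' + a'd + a'c' + acd'  |cover|=4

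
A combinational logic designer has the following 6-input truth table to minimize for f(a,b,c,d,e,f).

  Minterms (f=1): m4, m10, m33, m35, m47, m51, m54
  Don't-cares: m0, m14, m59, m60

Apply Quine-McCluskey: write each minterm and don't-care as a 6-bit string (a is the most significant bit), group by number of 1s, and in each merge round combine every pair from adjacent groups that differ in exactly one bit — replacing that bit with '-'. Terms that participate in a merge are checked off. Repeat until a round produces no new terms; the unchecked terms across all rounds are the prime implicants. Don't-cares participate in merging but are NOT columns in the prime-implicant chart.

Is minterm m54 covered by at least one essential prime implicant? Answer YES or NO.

Round 0: 000000✓ 000100✓ 001010✓ 001110✓ 100001✓ 100011✓ 101111 110011✓ 110110 111011✓ 111100
Round 1: 000-00 001-10 1-0011 1000-1 11-011
PIs = {000-00, 001-10, 1-0011, 1000-1, 101111, 11-011, 110110, 111100}
Coverage chart:
  m4: 000-00 ←essential
  m10: 001-10 ←essential
  m33: 1000-1 ←essential
  m35: 1-0011,1000-1
  m47: 101111 ←essential
  m51: 1-0011,11-011
  m54: 110110 ←essential
Essential: 000-00, 001-10, 1000-1, 101111, 110110

YES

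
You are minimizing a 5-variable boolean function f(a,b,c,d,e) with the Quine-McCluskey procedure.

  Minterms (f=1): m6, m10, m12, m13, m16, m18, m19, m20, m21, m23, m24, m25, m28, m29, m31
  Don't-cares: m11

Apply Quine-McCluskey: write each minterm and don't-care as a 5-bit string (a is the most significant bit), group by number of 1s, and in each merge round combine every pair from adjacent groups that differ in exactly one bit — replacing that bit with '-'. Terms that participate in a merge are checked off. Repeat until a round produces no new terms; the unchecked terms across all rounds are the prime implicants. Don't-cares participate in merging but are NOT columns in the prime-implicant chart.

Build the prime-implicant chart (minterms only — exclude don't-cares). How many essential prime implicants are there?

[col 0] 00110, 01010*, 01011*, 01100*, 01101*, 10000*, 10010*, 10011*, 10100*, 10101*, 10111*, 11000*, 11001*, 11100*, 11101*, 11111*
[col 1] -1100*, -1101*, 0101-, 0110-*, 1-000*, 1-100*, 1-101*, 1-111*, 10-00*, 10-11, 100-0, 1001-, 101-1*, 1010-*, 11-00*, 11-01*, 1100-*, 111-1*, 1110-*
[col 2] -110-, 1--00, 1-1-1, 1-10-, 11-0-
Prime implicants: -110-, 00110, 0101-, 1--00, 1-1-1, 1-10-, 10-11, 100-0, 1001-, 11-0-
PI chart (minterm → PIs covering it):
  6 | 00110  (sole → essential)
  10 | 0101-  (sole → essential)
  12 | -110-  (sole → essential)
  13 | -110-  (sole → essential)
  16 | 1--00,100-0
  18 | 100-0,1001-
  19 | 10-11,1001-
  20 | 1--00,1-10-
  21 | 1-1-1,1-10-
  23 | 1-1-1,10-11
  24 | 1--00,11-0-
  25 | 11-0-  (sole → essential)
  28 | -110-,1--00,1-10-,11-0-
  29 | -110-,1-1-1,1-10-,11-0-
  31 | 1-1-1  (sole → essential)
Essential prime implicants: -110-, 00110, 0101-, 1-1-1, 11-0-

5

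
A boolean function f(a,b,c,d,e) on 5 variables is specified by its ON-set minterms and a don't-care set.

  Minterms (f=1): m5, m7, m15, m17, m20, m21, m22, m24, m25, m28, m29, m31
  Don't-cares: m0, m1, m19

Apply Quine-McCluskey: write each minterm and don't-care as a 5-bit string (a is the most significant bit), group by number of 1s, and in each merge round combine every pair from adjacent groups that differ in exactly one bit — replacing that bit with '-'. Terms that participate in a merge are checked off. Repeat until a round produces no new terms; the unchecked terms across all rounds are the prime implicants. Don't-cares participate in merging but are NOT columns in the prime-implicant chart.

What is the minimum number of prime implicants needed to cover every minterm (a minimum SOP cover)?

5

Round 0: 00000✓ 00001✓ 00101✓ 00111✓ 01111✓ 10001✓ 10011✓ 10100✓ 10101✓ 10110✓ 11000✓ 11001✓ 11100✓ 11101✓ 11111✓
Round 1: -0001✓ -0101✓ -1111 0-111 00-01✓ 0000- 001-1 1-001✓ 1-100✓ 1-101✓ 10-01✓ 100-1 101-0 1010-✓ 11-00✓ 11-01✓ 1100-✓ 111-1 1110-✓
Round 2: -0-01 1--01 1-10- 11-0-
PIs = {-0-01, -1111, 0-111, 0000-, 001-1, 1--01, 1-10-, 100-1, 101-0, 11-0-, 111-1}
Coverage chart:
  m5: -0-01,001-1
  m7: 0-111,001-1
  m15: -1111,0-111
  m17: -0-01,1--01,100-1
  m20: 1-10-,101-0
  m21: -0-01,1--01,1-10-
  m22: 101-0 ←essential
  m24: 11-0- ←essential
  m25: 1--01,11-0-
  m28: 1-10-,11-0-
  m29: 1--01,1-10-,11-0-,111-1
  m31: -1111,111-1
Essential: 101-0, 11-0-
Petrick residual → -0-01, -1111, 0-111
Min cover (5 terms): b'd'e + bcde + a'cde + ab'ce' + abd'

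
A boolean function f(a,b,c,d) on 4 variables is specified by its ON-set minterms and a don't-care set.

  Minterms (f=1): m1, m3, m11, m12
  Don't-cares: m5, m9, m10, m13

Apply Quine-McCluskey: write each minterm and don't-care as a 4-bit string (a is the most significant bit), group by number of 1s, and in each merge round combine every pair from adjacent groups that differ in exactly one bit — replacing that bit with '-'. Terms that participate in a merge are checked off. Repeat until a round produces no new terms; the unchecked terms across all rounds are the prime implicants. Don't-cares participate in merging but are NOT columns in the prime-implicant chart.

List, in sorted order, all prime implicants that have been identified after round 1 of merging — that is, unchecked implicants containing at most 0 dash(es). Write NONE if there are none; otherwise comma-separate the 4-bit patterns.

NONE

size-2^0 implicants → 0001(✓)  0011(✓)  0101(✓)  1001(✓)  1010(✓)  1011(✓)  1100(✓)  1101(✓)
size-2^1 implicants → -001(✓)  -011(✓)  -101(✓)  0-01(✓)  00-1(✓)  1-01(✓)  10-1(✓)  101-  110-
size-2^2 implicants → --01  -0-1
Unchecked terms (primes): --01, -0-1, 101-, 110-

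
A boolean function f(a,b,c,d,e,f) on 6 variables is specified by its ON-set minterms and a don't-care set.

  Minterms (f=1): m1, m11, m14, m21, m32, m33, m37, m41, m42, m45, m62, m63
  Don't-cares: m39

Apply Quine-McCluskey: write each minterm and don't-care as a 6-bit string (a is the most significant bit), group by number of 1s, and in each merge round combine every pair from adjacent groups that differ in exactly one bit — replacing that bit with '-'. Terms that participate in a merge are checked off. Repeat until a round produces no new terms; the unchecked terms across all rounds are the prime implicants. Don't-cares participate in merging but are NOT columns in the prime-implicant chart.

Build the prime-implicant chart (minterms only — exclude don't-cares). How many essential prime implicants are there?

Round 0: 000001✓ 001011 001110 010101 100000✓ 100001✓ 100101✓ 100111✓ 101001✓ 101010 101101✓ 111110✓ 111111✓
Round 1: -00001 10-001✓ 10-101✓ 100-01✓ 10000- 1001-1 101-01✓ 11111-
Round 2: 10--01
PIs = {-00001, 001011, 001110, 010101, 10--01, 10000-, 1001-1, 101010, 11111-}
Coverage chart:
  m1: -00001 ←essential
  m11: 001011 ←essential
  m14: 001110 ←essential
  m21: 010101 ←essential
  m32: 10000- ←essential
  m33: -00001,10--01,10000-
  m37: 10--01,1001-1
  m41: 10--01 ←essential
  m42: 101010 ←essential
  m45: 10--01 ←essential
  m62: 11111- ←essential
  m63: 11111- ←essential
Essential: -00001, 001011, 001110, 010101, 10--01, 10000-, 101010, 11111-

8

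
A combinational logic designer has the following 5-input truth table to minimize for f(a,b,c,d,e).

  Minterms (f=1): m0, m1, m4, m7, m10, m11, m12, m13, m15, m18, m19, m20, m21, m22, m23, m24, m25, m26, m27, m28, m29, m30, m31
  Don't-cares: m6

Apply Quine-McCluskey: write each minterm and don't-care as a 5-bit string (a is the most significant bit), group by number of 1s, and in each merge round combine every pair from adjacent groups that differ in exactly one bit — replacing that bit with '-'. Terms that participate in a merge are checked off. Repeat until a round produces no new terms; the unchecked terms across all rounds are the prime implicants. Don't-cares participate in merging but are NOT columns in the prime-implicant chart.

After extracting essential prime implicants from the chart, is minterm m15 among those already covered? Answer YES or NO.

NO

size-2^0 implicants → 00000(✓)  00001(✓)  00100(✓)  00110(✓)  00111(✓)  01010(✓)  01011(✓)  01100(✓)  01101(✓)  01111(✓)  10010(✓)  10011(✓)  10100(✓)  10101(✓)  10110(✓)  10111(✓)  11000(✓)  11001(✓)  11010(✓)  11011(✓)  11100(✓)  11101(✓)  11110(✓)  11111(✓)
size-2^1 implicants → -0100(✓)  -0110(✓)  -0111(✓)  -1010(✓)  -1011(✓)  -1100(✓)  -1101(✓)  -1111(✓)  0-100(✓)  0-111(✓)  00-00  0000-  001-0(✓)  0011-(✓)  01-11(✓)  0101-(✓)  011-1(✓)  0110-(✓)  1-010(✓)  1-011(✓)  1-100(✓)  1-101(✓)  1-110(✓)  1-111(✓)  10-10(✓)  10-11(✓)  1001-(✓)  101-0(✓)  101-1(✓)  1010-(✓)  1011-(✓)  11-00(✓)  11-01(✓)  11-10(✓)  11-11(✓)  110-0(✓)  110-1(✓)  1100-(✓)  1101-(✓)  111-0(✓)  111-1(✓)  1110-(✓)  1111-(✓)
size-2^2 implicants → --100  --111  -01-0  -011-  -1-11  -101-  -11-1  -110-  1--10(✓)  1--11(✓)  1-01-(✓)  1-1-0(✓)  1-1-1(✓)  1-10-(✓)  1-11-(✓)  10-1-(✓)  101--(✓)  11--0(✓)  11--1(✓)  11-0-(✓)  11-1-(✓)  110--(✓)  111--(✓)
size-2^3 implicants → 1--1-  1-1--  11---
Unchecked terms (primes): --100, --111, -01-0, -011-, -1-11, -101-, -11-1, -110-, 00-00, 0000-, 1--1-, 1-1--, 11---
Minterm coverage:
  m0 ⊆ 00-00,0000-
  m1 ⊆ 0000- [E]
  m4 ⊆ --100,-01-0,00-00
  m7 ⊆ --111,-011-
  m10 ⊆ -101- [E]
  m11 ⊆ -1-11,-101-
  m12 ⊆ --100,-110-
  m13 ⊆ -11-1,-110-
  m15 ⊆ --111,-1-11,-11-1
  m18 ⊆ 1--1- [E]
  m19 ⊆ 1--1- [E]
  m20 ⊆ --100,-01-0,1-1--
  m21 ⊆ 1-1-- [E]
  m22 ⊆ -01-0,-011-,1--1-,1-1--
  m23 ⊆ --111,-011-,1--1-,1-1--
  m24 ⊆ 11--- [E]
  m25 ⊆ 11--- [E]
  m26 ⊆ -101-,1--1-,11---
  m27 ⊆ -1-11,-101-,1--1-,11---
  m28 ⊆ --100,-110-,1-1--,11---
  m29 ⊆ -11-1,-110-,1-1--,11---
  m30 ⊆ 1--1-,1-1--,11---
  m31 ⊆ --111,-1-11,-11-1,1--1-,1-1--,11---
E = {-101-, 0000-, 1--1-, 1-1--, 11---}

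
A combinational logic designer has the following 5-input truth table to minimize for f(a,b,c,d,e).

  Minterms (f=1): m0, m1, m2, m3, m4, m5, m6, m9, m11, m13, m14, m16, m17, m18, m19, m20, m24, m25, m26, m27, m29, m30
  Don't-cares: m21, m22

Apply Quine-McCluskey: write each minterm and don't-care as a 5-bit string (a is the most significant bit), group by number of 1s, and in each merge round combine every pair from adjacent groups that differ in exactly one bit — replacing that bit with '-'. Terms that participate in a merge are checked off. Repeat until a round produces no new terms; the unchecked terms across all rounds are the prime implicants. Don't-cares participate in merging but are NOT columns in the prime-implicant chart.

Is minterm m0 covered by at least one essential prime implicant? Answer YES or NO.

size-2^0 implicants → 00000(✓)  00001(✓)  00010(✓)  00011(✓)  00100(✓)  00101(✓)  00110(✓)  01001(✓)  01011(✓)  01101(✓)  01110(✓)  10000(✓)  10001(✓)  10010(✓)  10011(✓)  10100(✓)  10101(✓)  10110(✓)  11000(✓)  11001(✓)  11010(✓)  11011(✓)  11101(✓)  11110(✓)
size-2^1 implicants → -0000(✓)  -0001(✓)  -0010(✓)  -0011(✓)  -0100(✓)  -0101(✓)  -0110(✓)  -1001(✓)  -1011(✓)  -1101(✓)  -1110(✓)  0-001(✓)  0-011(✓)  0-101(✓)  0-110(✓)  00-00(✓)  00-01(✓)  00-10(✓)  000-0(✓)  000-1(✓)  0000-(✓)  0001-(✓)  001-0(✓)  0010-(✓)  01-01(✓)  010-1(✓)  1-000(✓)  1-001(✓)  1-010(✓)  1-011(✓)  1-101(✓)  1-110(✓)  10-00(✓)  10-01(✓)  10-10(✓)  100-0(✓)  100-1(✓)  1000-(✓)  1001-(✓)  101-0(✓)  1010-(✓)  11-01(✓)  11-10(✓)  110-0(✓)  110-1(✓)  1100-(✓)  1101-(✓)
size-2^2 implicants → --001(✓)  --011(✓)  --101(✓)  --110  -0-00(✓)  -0-01(✓)  -0-10(✓)  -00-0(✓)  -00-1(✓)  -000-(✓)  -001-(✓)  -01-0(✓)  -010-(✓)  -1-01(✓)  -10-1(✓)  0--01(✓)  0-0-1(✓)  00--0(✓)  00-0-(✓)  000--(✓)  1--01(✓)  1--10  1-0-0(✓)  1-0-1(✓)  1-00-(✓)  1-01-(✓)  10--0(✓)  10-0-(✓)  100--(✓)  110--(✓)
size-2^3 implicants → ---01  --0-1  -0--0  -0-0-  -00--  1-0--
Unchecked terms (primes): ---01, --0-1, --110, -0--0, -0-0-, -00--, 1--10, 1-0--
Minterm coverage:
  m0 ⊆ -0--0,-0-0-,-00--
  m1 ⊆ ---01,--0-1,-0-0-,-00--
  m2 ⊆ -0--0,-00--
  m3 ⊆ --0-1,-00--
  m4 ⊆ -0--0,-0-0-
  m5 ⊆ ---01,-0-0-
  m6 ⊆ --110,-0--0
  m9 ⊆ ---01,--0-1
  m11 ⊆ --0-1 [E]
  m13 ⊆ ---01 [E]
  m14 ⊆ --110 [E]
  m16 ⊆ -0--0,-0-0-,-00--,1-0--
  m17 ⊆ ---01,--0-1,-0-0-,-00--,1-0--
  m18 ⊆ -0--0,-00--,1--10,1-0--
  m19 ⊆ --0-1,-00--,1-0--
  m20 ⊆ -0--0,-0-0-
  m24 ⊆ 1-0-- [E]
  m25 ⊆ ---01,--0-1,1-0--
  m26 ⊆ 1--10,1-0--
  m27 ⊆ --0-1,1-0--
  m29 ⊆ ---01 [E]
  m30 ⊆ --110,1--10
E = {---01, --0-1, --110, 1-0--}

NO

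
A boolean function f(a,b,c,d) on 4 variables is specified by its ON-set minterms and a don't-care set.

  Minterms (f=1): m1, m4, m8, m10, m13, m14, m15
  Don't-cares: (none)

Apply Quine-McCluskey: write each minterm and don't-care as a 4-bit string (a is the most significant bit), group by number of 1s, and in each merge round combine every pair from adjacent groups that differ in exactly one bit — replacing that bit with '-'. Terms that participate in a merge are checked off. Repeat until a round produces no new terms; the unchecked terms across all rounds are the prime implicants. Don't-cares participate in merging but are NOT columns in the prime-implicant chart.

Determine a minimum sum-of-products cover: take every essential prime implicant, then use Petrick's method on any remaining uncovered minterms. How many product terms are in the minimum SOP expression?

[col 0] 0001, 0100, 1000*, 1010*, 1101*, 1110*, 1111*
[col 1] 1-10, 10-0, 11-1, 111-
Prime implicants: 0001, 0100, 1-10, 10-0, 11-1, 111-
PI chart (minterm → PIs covering it):
  1 | 0001  (sole → essential)
  4 | 0100  (sole → essential)
  8 | 10-0  (sole → essential)
  10 | 1-10,10-0
  13 | 11-1  (sole → essential)
  14 | 1-10,111-
  15 | 11-1,111-
Essential prime implicants: 0001, 0100, 10-0, 11-1
Petrick residual → 1-10
Minimum SOP uses 5 PIs: a'b'c'd + a'bc'd' + acd' + ab'd' + abd

5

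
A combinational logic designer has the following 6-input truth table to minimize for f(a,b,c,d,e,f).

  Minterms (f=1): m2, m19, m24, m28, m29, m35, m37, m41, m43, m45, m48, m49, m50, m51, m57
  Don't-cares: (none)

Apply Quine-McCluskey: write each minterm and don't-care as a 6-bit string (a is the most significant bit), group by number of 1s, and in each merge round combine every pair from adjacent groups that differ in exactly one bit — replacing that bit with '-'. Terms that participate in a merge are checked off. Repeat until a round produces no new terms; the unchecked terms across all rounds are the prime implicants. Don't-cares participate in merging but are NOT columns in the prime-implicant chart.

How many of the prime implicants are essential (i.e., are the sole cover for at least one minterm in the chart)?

Round 0: 000010 010011✓ 011000✓ 011100✓ 011101✓ 100011✓ 100101✓ 101001✓ 101011✓ 101101✓ 110000✓ 110001✓ 110010✓ 110011✓ 111001✓
Round 1: -10011 011-00 01110- 1-0011 1-1001 10-011 10-101 101-01 1010-1 11-001 1100-0✓ 1100-1✓ 11000-✓ 11001-✓
Round 2: 1100--
PIs = {-10011, 000010, 011-00, 01110-, 1-0011, 1-1001, 10-011, 10-101, 101-01, 1010-1, 11-001, 1100--}
Coverage chart:
  m2: 000010 ←essential
  m19: -10011 ←essential
  m24: 011-00 ←essential
  m28: 011-00,01110-
  m29: 01110- ←essential
  m35: 1-0011,10-011
  m37: 10-101 ←essential
  m41: 1-1001,101-01,1010-1
  m43: 10-011,1010-1
  m45: 10-101,101-01
  m48: 1100-- ←essential
  m49: 11-001,1100--
  m50: 1100-- ←essential
  m51: -10011,1-0011,1100--
  m57: 1-1001,11-001
Essential: -10011, 000010, 011-00, 01110-, 10-101, 1100--

6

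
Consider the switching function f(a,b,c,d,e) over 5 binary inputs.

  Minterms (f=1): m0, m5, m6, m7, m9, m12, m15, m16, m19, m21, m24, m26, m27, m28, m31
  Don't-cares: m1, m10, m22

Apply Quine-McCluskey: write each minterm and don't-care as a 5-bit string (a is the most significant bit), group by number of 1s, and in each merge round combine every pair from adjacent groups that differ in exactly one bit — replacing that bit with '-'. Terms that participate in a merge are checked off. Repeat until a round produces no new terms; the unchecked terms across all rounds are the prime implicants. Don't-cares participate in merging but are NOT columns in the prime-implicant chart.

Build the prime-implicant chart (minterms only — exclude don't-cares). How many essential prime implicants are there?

Round 0: 00000✓ 00001✓ 00101✓ 00110✓ 00111✓ 01001✓ 01010✓ 01100✓ 01111✓ 10000✓ 10011✓ 10101✓ 10110✓ 11000✓ 11010✓ 11011✓ 11100✓ 11111✓
Round 1: -0000 -0101 -0110 -1010 -1100 -1111 0-001 0-111 00-01 0000- 001-1 0011- 1-000 1-011 11-00 11-11 110-0 1101-
PIs = {-0000, -0101, -0110, -1010, -1100, -1111, 0-001, 0-111, 00-01, 0000-, 001-1, 0011-, 1-000, 1-011, 11-00, 11-11, 110-0, 1101-}
Coverage chart:
  m0: -0000,0000-
  m5: -0101,00-01,001-1
  m6: -0110,0011-
  m7: 0-111,001-1,0011-
  m9: 0-001 ←essential
  m12: -1100 ←essential
  m15: -1111,0-111
  m16: -0000,1-000
  m19: 1-011 ←essential
  m21: -0101 ←essential
  m24: 1-000,11-00,110-0
  m26: -1010,110-0,1101-
  m27: 1-011,11-11,1101-
  m28: -1100,11-00
  m31: -1111,11-11
Essential: -0101, -1100, 0-001, 1-011

4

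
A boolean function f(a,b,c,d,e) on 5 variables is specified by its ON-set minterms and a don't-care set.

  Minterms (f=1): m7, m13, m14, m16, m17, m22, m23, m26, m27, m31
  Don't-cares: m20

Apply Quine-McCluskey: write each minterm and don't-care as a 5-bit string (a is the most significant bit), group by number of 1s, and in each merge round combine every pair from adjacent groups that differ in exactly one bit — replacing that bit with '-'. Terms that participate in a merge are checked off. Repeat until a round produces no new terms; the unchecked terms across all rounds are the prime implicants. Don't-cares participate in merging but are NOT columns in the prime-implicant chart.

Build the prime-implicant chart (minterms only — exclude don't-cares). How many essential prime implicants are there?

5

Round 0: 00111✓ 01101 01110 10000✓ 10001✓ 10100✓ 10110✓ 10111✓ 11010✓ 11011✓ 11111✓
Round 1: -0111 1-111 10-00 1000- 101-0 1011- 11-11 1101-
PIs = {-0111, 01101, 01110, 1-111, 10-00, 1000-, 101-0, 1011-, 11-11, 1101-}
Coverage chart:
  m7: -0111 ←essential
  m13: 01101 ←essential
  m14: 01110 ←essential
  m16: 10-00,1000-
  m17: 1000- ←essential
  m22: 101-0,1011-
  m23: -0111,1-111,1011-
  m26: 1101- ←essential
  m27: 11-11,1101-
  m31: 1-111,11-11
Essential: -0111, 01101, 01110, 1000-, 1101-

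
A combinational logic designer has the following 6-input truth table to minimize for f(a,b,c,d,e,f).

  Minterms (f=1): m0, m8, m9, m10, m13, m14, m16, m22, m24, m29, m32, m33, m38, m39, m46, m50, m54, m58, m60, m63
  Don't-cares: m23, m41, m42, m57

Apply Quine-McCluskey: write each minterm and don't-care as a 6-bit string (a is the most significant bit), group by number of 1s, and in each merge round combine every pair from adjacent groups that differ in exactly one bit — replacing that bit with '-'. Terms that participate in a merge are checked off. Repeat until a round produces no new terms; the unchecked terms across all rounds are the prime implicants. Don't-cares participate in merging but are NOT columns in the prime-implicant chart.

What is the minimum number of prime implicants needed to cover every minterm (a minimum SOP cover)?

10

size-2^0 implicants → 000000(✓)  001000(✓)  001001(✓)  001010(✓)  001101(✓)  001110(✓)  010000(✓)  010110(✓)  010111(✓)  011000(✓)  011101(✓)  100000(✓)  100001(✓)  100110(✓)  100111(✓)  101001(✓)  101010(✓)  101110(✓)  110010(✓)  110110(✓)  111001(✓)  111010(✓)  111100  111111
size-2^1 implicants → -00000  -01001  -01010(✓)  -01110(✓)  -10110  0-0000(✓)  0-1000(✓)  0-1101  00-000(✓)  001-01  001-10(✓)  0010-0  00100-  01-000(✓)  01011-  1-0110  1-1001  1-1010  10-001  10-110  10000-  10011-  101-10(✓)  11-010  110-10
size-2^2 implicants → -01-10  0--000
Unchecked terms (primes): -00000, -01-10, -01001, -10110, 0--000, 0-1101, 001-01, 0010-0, 00100-, 01011-, 1-0110, 1-1001, 1-1010, 10-001, 10-110, 10000-, 10011-, 11-010, 110-10, 111100, 111111
Minterm coverage:
  m0 ⊆ -00000,0--000
  m8 ⊆ 0--000,0010-0,00100-
  m9 ⊆ -01001,001-01,00100-
  m10 ⊆ -01-10,0010-0
  m13 ⊆ 0-1101,001-01
  m14 ⊆ -01-10 [E]
  m16 ⊆ 0--000 [E]
  m22 ⊆ -10110,01011-
  m24 ⊆ 0--000 [E]
  m29 ⊆ 0-1101 [E]
  m32 ⊆ -00000,10000-
  m33 ⊆ 10-001,10000-
  m38 ⊆ 1-0110,10-110,10011-
  m39 ⊆ 10011- [E]
  m46 ⊆ -01-10,10-110
  m50 ⊆ 11-010,110-10
  m54 ⊆ -10110,1-0110,110-10
  m58 ⊆ 1-1010,11-010
  m60 ⊆ 111100 [E]
  m63 ⊆ 111111 [E]
E = {-01-10, 0--000, 0-1101, 10011-, 111100, 111111}
Petrick residual → -01001, -10110, 10000-, 11-010
Cover = b'cef' + b'cd'e'f + bc'def' + a'd'e'f' + a'cde'f + ab'c'd'e' + ab'c'de + abd'ef' + abcde'f' + abcdef  |cover|=10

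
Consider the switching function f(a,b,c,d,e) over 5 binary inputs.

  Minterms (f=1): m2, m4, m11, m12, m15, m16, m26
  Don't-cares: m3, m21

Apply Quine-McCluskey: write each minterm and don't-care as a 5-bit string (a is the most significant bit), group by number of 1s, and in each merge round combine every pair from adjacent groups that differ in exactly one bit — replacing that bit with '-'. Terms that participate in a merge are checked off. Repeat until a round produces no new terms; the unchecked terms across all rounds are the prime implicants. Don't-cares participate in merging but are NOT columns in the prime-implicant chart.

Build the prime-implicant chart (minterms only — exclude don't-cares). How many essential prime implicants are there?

[col 0] 00010*, 00011*, 00100*, 01011*, 01100*, 01111*, 10000, 10101, 11010
[col 1] 0-011, 0-100, 0001-, 01-11
Prime implicants: 0-011, 0-100, 0001-, 01-11, 10000, 10101, 11010
PI chart (minterm → PIs covering it):
  2 | 0001-  (sole → essential)
  4 | 0-100  (sole → essential)
  11 | 0-011,01-11
  12 | 0-100  (sole → essential)
  15 | 01-11  (sole → essential)
  16 | 10000  (sole → essential)
  26 | 11010  (sole → essential)
Essential prime implicants: 0-100, 0001-, 01-11, 10000, 11010

5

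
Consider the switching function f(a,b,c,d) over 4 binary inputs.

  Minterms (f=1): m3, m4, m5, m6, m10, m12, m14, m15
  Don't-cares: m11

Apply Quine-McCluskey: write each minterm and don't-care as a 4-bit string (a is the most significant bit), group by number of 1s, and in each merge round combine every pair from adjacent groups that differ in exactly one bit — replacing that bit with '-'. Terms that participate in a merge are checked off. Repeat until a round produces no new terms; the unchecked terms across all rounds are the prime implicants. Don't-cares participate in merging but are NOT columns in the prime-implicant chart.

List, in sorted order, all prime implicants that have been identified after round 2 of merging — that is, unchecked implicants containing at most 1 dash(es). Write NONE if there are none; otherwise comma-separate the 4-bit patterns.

-011, 010-

Round 0: 0011✓ 0100✓ 0101✓ 0110✓ 1010✓ 1011✓ 1100✓ 1110✓ 1111✓
Round 1: -011 -100✓ -110✓ 01-0✓ 010- 1-10✓ 1-11✓ 101-✓ 11-0✓ 111-✓
Round 2: -1-0 1-1-
PIs = {-011, -1-0, 010-, 1-1-}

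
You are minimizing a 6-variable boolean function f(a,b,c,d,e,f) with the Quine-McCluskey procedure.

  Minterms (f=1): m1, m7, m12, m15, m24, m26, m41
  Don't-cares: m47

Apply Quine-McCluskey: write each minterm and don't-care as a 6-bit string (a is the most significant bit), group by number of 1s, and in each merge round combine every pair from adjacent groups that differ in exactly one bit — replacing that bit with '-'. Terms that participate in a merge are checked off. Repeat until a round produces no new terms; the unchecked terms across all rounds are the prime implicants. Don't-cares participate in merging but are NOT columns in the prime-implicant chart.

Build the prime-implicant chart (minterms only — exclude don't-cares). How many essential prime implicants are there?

5

[col 0] 000001, 000111*, 001100, 001111*, 011000*, 011010*, 101001, 101111*
[col 1] -01111, 00-111, 0110-0
Prime implicants: -01111, 00-111, 000001, 001100, 0110-0, 101001
PI chart (minterm → PIs covering it):
  1 | 000001  (sole → essential)
  7 | 00-111  (sole → essential)
  12 | 001100  (sole → essential)
  15 | -01111,00-111
  24 | 0110-0  (sole → essential)
  26 | 0110-0  (sole → essential)
  41 | 101001  (sole → essential)
Essential prime implicants: 00-111, 000001, 001100, 0110-0, 101001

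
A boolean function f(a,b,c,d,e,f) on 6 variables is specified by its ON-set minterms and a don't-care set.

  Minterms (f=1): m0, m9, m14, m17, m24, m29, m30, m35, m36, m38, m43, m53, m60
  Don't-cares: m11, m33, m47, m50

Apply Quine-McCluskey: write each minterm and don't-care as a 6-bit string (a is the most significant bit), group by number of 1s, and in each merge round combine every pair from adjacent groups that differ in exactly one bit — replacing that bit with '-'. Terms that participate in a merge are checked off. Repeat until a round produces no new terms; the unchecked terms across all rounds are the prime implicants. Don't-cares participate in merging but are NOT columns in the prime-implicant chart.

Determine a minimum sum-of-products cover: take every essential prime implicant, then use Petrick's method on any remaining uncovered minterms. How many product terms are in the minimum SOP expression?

10

Round 0: 000000 001001✓ 001011✓ 001110✓ 010001 011000 011101 011110✓ 100001✓ 100011✓ 100100✓ 100110✓ 101011✓ 101111✓ 110010 110101 111100
Round 1: -01011 0-1110 0010-1 10-011 1000-1 1001-0 101-11
PIs = {-01011, 0-1110, 000000, 0010-1, 010001, 011000, 011101, 10-011, 1000-1, 1001-0, 101-11, 110010, 110101, 111100}
Coverage chart:
  m0: 000000 ←essential
  m9: 0010-1 ←essential
  m14: 0-1110 ←essential
  m17: 010001 ←essential
  m24: 011000 ←essential
  m29: 011101 ←essential
  m30: 0-1110 ←essential
  m35: 10-011,1000-1
  m36: 1001-0 ←essential
  m38: 1001-0 ←essential
  m43: -01011,10-011,101-11
  m53: 110101 ←essential
  m60: 111100 ←essential
Essential: 0-1110, 000000, 0010-1, 010001, 011000, 011101, 1001-0, 110101, 111100
Petrick residual → 10-011
Min cover (10 terms): a'cdef' + a'b'c'd'e'f' + a'b'cd'f + a'bc'd'e'f + a'bcd'e'f' + a'bcde'f + ab'd'ef + ab'c'df' + abc'de'f + abcde'f'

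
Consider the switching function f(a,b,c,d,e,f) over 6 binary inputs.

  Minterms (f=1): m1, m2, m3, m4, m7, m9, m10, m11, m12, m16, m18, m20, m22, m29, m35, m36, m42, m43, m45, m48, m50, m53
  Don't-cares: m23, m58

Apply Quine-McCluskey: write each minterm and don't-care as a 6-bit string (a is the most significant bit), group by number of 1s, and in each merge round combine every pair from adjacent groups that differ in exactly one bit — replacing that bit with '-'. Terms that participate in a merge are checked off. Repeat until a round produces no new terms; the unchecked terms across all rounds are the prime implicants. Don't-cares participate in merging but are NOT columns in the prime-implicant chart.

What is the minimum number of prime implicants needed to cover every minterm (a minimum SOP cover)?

Round 0: 000001✓ 000010✓ 000011✓ 000100✓ 000111✓ 001001✓ 001010✓ 001011✓ 001100✓ 010000✓ 010010✓ 010100✓ 010110✓ 010111✓ 011101 100011✓ 100100✓ 101010✓ 101011✓ 101101 110000✓ 110010✓ 110101 111010✓
Round 1: -00011✓ -00100 -01010✓ -01011✓ -10000✓ -10010✓ 0-0010 0-0100 0-0111 00-001✓ 00-010✓ 00-011✓ 00-100 000-11 0000-1✓ 00001-✓ 0010-1✓ 00101-✓ 010-00✓ 010-10✓ 0100-0✓ 0101-0✓ 01011- 1-1010 10-011✓ 10101-✓ 11-010 1100-0✓
Round 2: -0-011 -0101- -100-0 00-0-1 00-01- 010--0
PIs = {-0-011, -00100, -0101-, -100-0, 0-0010, 0-0100, 0-0111, 00-0-1, 00-01-, 00-100, 000-11, 010--0, 01011-, 011101, 1-1010, 101101, 11-010, 110101}
Coverage chart:
  m1: 00-0-1 ←essential
  m2: 0-0010,00-01-
  m3: -0-011,00-0-1,00-01-,000-11
  m4: -00100,0-0100,00-100
  m7: 0-0111,000-11
  m9: 00-0-1 ←essential
  m10: -0101-,00-01-
  m11: -0-011,-0101-,00-0-1,00-01-
  m12: 00-100 ←essential
  m16: -100-0,010--0
  m18: -100-0,0-0010,010--0
  m20: 0-0100,010--0
  m22: 010--0,01011-
  m29: 011101 ←essential
  m35: -0-011 ←essential
  m36: -00100 ←essential
  m42: -0101-,1-1010
  m43: -0-011,-0101-
  m45: 101101 ←essential
  m48: -100-0 ←essential
  m50: -100-0,11-010
  m53: 110101 ←essential
Essential: -0-011, -00100, -100-0, 00-0-1, 00-100, 011101, 101101, 110101
Petrick residual → -0101-, 0-0010, 0-0111, 010--0
Min cover (12 terms): b'd'ef + b'c'de'f' + b'cd'e + bc'd'f' + a'c'd'ef' + a'c'def + a'b'd'f + a'b'de'f' + a'bc'f' + a'bcde'f + ab'cde'f + abc'de'f

12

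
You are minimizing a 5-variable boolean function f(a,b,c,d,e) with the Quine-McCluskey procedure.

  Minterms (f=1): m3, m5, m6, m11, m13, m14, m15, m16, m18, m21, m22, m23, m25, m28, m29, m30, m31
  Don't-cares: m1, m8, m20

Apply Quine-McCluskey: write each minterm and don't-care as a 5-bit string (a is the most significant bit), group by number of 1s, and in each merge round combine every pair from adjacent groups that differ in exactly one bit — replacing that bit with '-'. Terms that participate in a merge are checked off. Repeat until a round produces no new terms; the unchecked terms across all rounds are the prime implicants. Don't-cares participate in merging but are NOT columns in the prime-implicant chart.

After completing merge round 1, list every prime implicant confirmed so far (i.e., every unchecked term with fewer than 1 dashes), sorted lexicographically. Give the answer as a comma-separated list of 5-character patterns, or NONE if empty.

size-2^0 implicants → 00001(✓)  00011(✓)  00101(✓)  00110(✓)  01000  01011(✓)  01101(✓)  01110(✓)  01111(✓)  10000(✓)  10010(✓)  10100(✓)  10101(✓)  10110(✓)  10111(✓)  11001(✓)  11100(✓)  11101(✓)  11110(✓)  11111(✓)
size-2^1 implicants → -0101(✓)  -0110(✓)  -1101(✓)  -1110(✓)  -1111(✓)  0-011  0-101(✓)  0-110(✓)  00-01  000-1  01-11  011-1(✓)  0111-(✓)  1-100(✓)  1-101(✓)  1-110(✓)  1-111(✓)  10-00(✓)  10-10(✓)  100-0(✓)  101-0(✓)  101-1(✓)  1010-(✓)  1011-(✓)  11-01  111-0(✓)  111-1(✓)  1110-(✓)  1111-(✓)
size-2^2 implicants → --101  --110  -11-1  -111-  1-1-0(✓)  1-1-1(✓)  1-10-(✓)  1-11-(✓)  10--0  101--(✓)  111--(✓)
size-2^3 implicants → 1-1--
Unchecked terms (primes): --101, --110, -11-1, -111-, 0-011, 00-01, 000-1, 01-11, 01000, 1-1--, 10--0, 11-01

01000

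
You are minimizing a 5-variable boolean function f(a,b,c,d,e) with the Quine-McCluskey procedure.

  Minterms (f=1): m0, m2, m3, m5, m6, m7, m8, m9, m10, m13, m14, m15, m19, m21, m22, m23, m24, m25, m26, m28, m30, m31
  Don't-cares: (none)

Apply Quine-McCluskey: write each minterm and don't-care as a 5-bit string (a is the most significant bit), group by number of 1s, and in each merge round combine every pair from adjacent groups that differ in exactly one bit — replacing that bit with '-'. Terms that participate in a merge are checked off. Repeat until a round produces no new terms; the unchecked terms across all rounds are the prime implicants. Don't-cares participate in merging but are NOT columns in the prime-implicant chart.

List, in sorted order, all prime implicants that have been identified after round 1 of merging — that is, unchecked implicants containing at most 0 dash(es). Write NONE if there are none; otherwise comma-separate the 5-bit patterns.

size-2^0 implicants → 00000(✓)  00010(✓)  00011(✓)  00101(✓)  00110(✓)  00111(✓)  01000(✓)  01001(✓)  01010(✓)  01101(✓)  01110(✓)  01111(✓)  10011(✓)  10101(✓)  10110(✓)  10111(✓)  11000(✓)  11001(✓)  11010(✓)  11100(✓)  11110(✓)  11111(✓)
size-2^1 implicants → -0011(✓)  -0101(✓)  -0110(✓)  -0111(✓)  -1000(✓)  -1001(✓)  -1010(✓)  -1110(✓)  -1111(✓)  0-000(✓)  0-010(✓)  0-101(✓)  0-110(✓)  0-111(✓)  00-10(✓)  00-11(✓)  000-0(✓)  0001-(✓)  001-1(✓)  0011-(✓)  01-01  01-10(✓)  010-0(✓)  0100-(✓)  011-1(✓)  0111-(✓)  1-110(✓)  1-111(✓)  10-11(✓)  101-1(✓)  1011-(✓)  11-00(✓)  11-10(✓)  110-0(✓)  1100-(✓)  111-0(✓)  1111-(✓)
size-2^2 implicants → --110(✓)  --111(✓)  -0-11  -01-1  -011-(✓)  -1-10  -10-0  -100-  -111-(✓)  0--10  0-0-0  0-1-1  0-11-(✓)  00-1-  1-11-(✓)  11--0
size-2^3 implicants → --11-
Unchecked terms (primes): --11-, -0-11, -01-1, -1-10, -10-0, -100-, 0--10, 0-0-0, 0-1-1, 00-1-, 01-01, 11--0

NONE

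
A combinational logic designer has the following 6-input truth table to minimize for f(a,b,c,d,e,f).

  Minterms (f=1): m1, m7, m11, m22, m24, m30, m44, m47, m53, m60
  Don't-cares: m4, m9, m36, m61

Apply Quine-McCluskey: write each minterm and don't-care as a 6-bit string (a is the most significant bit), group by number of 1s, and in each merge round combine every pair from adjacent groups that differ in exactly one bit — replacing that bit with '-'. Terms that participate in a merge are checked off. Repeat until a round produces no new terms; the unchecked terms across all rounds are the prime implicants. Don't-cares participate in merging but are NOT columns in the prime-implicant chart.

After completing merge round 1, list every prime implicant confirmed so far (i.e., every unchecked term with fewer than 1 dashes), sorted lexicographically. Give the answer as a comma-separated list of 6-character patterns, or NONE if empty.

[col 0] 000001*, 000100*, 000111, 001001*, 001011*, 010110*, 011000, 011110*, 100100*, 101100*, 101111, 110101*, 111100*, 111101*
[col 1] -00100, 00-001, 0010-1, 01-110, 1-1100, 10-100, 11-101, 11110-
Prime implicants: -00100, 00-001, 000111, 0010-1, 01-110, 011000, 1-1100, 10-100, 101111, 11-101, 11110-

000111, 011000, 101111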